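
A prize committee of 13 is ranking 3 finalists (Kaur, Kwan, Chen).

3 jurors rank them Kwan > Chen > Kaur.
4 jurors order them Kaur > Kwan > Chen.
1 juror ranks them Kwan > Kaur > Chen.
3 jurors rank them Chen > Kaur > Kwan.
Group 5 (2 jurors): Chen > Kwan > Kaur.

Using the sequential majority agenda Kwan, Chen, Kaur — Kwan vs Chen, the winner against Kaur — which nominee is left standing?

Kaur

Round 1: Kwan vs Chen — 8–5, Kwan advances.
Round 2: Kwan vs Kaur — 6–7, Kaur advances.
The agenda winner is Kaur.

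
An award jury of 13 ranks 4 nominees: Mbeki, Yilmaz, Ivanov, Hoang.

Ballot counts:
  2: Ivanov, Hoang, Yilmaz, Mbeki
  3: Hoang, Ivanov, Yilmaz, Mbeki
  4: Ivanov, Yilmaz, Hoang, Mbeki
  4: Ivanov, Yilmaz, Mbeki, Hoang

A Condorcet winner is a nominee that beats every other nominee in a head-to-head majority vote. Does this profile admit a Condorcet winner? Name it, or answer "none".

Pairwise majorities:
Mbeki vs Yilmaz: 0 for Mbeki, 13 for Yilmaz — Yilmaz by 13–0.
Mbeki vs Ivanov: Mbeki is ranked higher on 0 ballots, Ivanov on 13. Ivanov wins 13–0.
Mbeki vs Hoang: Mbeki is ranked higher on 4 ballots, Hoang on 9. Hoang wins 9–4.
Yilmaz vs Ivanov: Yilmaz is ranked higher on 0 ballots, Ivanov on 13. Ivanov wins 13–0.
Yilmaz vs Hoang: Yilmaz preferred on 4+4 = 8 ballots; Yilmaz wins 8–5.
Ivanov vs Hoang: 2+4+4 = 10 for Ivanov, 3 for Hoang — Ivanov by 10–3.
Ivanov defeats every rival head-to-head and is the Condorcet winner.

Ivanov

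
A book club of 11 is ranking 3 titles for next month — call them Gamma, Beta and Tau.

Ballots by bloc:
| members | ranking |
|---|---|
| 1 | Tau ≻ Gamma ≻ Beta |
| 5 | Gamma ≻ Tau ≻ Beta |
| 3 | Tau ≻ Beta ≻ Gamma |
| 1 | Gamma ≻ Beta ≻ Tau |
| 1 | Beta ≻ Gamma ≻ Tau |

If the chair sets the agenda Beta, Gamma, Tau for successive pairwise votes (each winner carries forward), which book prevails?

Round 1: Beta vs Gamma — 4–7, Gamma advances.
Round 2: Gamma vs Tau — 7–4, Gamma advances.
The agenda winner is Gamma.

Gamma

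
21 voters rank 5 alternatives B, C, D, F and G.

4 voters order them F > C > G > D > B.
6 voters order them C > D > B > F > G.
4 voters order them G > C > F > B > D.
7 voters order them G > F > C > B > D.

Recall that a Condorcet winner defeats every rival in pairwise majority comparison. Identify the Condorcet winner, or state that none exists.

G

Check each pair by majority over 21 ballots:
B vs C: C, 21–0.
B vs D: B is ranked higher on 4+7 = 11 ballots, D on 10. B wins 11–10.
B vs F: F, 15–6.
B vs G: G, 15–6.
C–D: C 21–0.
C vs F: 6+4 = 10 for C, 11 for F — F by 11–10.
C–G: G 11–10.
D–F: F 15–6.
D vs G: 6 for D, 15 for G — G by 15–6.
F vs G: 4+6 = 10 for F, 11 for G — G by 11–10.
G beats each of B, C, D, F — G is the Condorcet winner.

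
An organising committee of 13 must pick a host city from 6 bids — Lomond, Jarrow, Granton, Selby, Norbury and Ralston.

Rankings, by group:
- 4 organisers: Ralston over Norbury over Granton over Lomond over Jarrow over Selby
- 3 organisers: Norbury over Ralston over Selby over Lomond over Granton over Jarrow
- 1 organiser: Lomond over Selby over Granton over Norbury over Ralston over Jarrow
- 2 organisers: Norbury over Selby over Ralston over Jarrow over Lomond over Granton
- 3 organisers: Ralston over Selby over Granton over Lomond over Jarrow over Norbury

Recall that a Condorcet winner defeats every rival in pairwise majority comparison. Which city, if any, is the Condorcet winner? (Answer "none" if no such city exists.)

Ralston

Pairwise majorities:
Lomond vs Jarrow: 11 to 2, Lomond.
Lomond vs Granton: Granton wins 7–6.
Lomond vs Selby: 5 to 8, Selby.
Lomond vs Norbury: Lomond preferred on 1+3 = 4 ballots; Norbury wins 9–4.
Lomond vs Ralston: Ralston, 12–1.
Jarrow–Granton: Granton 11–2.
Jarrow vs Selby: Selby, 9–4.
Jarrow vs Norbury: 3 for Jarrow, 10 for Norbury — Norbury by 10–3.
Jarrow vs Ralston: Ralston, 13–0.
Granton vs Selby: Selby wins 9–4.
Granton–Norbury: Norbury 9–4.
Granton vs Ralston: Ralston, 12–1.
Selby vs Norbury: Norbury wins 9–4.
Selby vs Ralston: Selby preferred on 1+2 = 3 ballots; Ralston wins 10–3.
Norbury vs Ralston: 3+1+2 = 6 for Norbury, 7 for Ralston — Ralston by 7–6.
Ralston beats each of Lomond, Jarrow, Granton, Selby, Norbury — Ralston is the Condorcet winner.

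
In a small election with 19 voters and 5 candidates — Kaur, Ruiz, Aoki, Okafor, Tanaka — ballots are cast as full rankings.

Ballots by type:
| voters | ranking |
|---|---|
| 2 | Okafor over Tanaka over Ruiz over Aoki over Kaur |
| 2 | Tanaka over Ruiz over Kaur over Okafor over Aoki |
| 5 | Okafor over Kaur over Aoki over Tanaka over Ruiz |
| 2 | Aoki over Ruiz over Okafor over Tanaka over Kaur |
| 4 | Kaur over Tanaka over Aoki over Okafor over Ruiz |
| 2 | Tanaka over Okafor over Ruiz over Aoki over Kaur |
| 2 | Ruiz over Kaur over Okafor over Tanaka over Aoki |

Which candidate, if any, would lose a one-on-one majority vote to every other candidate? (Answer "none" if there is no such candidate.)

Pairwise majorities:
Kaur vs Ruiz: Kaur is ranked higher on 5+4 = 9 ballots, Ruiz on 10. Ruiz wins 10–9.
Kaur–Aoki: Kaur 13–6.
Kaur–Okafor: Okafor 11–8.
Kaur vs Tanaka: Kaur wins 11–8.
Ruiz vs Aoki: Ruiz preferred on 2+2+2+2 = 8 ballots; Aoki wins 11–8.
Ruiz vs Okafor: Okafor wins 13–6.
Ruiz vs Tanaka: Ruiz preferred on 2+2 = 4 ballots; Tanaka wins 15–4.
Aoki vs Okafor: Aoki is ranked higher on 2+4 = 6 ballots, Okafor on 13. Okafor wins 13–6.
Aoki vs Tanaka: Tanaka, 12–7.
Okafor vs Tanaka: 11 to 8, Okafor.
Each candidate has at least one pairwise win (Kaur beats Aoki; Ruiz beats Kaur; Aoki beats Ruiz; Okafor beats Kaur; Tanaka beats Ruiz) — no Condorcet loser.

none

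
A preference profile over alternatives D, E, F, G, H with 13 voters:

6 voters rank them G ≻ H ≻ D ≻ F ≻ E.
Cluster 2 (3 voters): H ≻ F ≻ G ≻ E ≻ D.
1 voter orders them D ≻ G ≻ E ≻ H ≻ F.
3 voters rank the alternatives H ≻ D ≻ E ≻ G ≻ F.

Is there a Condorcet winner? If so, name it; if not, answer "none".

G

Pairwise majorities:
D vs E: 10 to 3, D.
D vs F: 10 to 3, D.
D vs G: D is ranked higher on 1+3 = 4 ballots, G on 9. G wins 9–4.
D–H: H 12–1.
E vs F: 4 to 9, F.
E vs G: E is ranked higher on 3 ballots, G on 10. G wins 10–3.
E vs H: E is ranked higher on 1 ballot, H on 12. H wins 12–1.
F vs G: F preferred on 3 ballots; G wins 10–3.
F vs H: H wins 13–0.
G vs H: 6+1 = 7 for G, 6 for H — G by 7–6.
G beats each of D, E, F, H — G is the Condorcet winner.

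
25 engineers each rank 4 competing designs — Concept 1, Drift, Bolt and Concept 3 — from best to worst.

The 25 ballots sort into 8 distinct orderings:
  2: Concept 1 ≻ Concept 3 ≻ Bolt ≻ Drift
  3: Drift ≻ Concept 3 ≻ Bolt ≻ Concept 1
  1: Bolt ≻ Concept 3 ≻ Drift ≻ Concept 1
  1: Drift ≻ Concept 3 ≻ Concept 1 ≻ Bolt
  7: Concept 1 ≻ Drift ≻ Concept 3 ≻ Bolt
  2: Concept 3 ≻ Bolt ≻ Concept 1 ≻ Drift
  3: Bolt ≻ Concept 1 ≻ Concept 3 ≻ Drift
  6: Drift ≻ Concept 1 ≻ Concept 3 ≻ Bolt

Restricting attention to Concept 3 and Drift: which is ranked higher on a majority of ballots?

Ballots ranking Concept 3 above Drift: 2 + 1 + 2 + 3 = 8.
Ballots ranking Drift above Concept 3: 25 − 8 = 17.
Drift wins the head-to-head 17–8.

Drift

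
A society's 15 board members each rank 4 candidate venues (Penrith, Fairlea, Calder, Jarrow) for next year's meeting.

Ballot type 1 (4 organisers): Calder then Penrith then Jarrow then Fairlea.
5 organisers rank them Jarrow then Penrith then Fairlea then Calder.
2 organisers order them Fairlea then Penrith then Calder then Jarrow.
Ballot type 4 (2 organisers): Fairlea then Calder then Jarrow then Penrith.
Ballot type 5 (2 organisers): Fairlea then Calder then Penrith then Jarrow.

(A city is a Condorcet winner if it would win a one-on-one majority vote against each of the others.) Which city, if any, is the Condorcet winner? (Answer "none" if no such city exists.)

none

Head-to-head results (15 organisers):
Penrith vs Fairlea: Penrith is ranked higher on 4+5 = 9 ballots, Fairlea on 6. Penrith wins 9–6.
Penrith vs Calder: Penrith preferred on 5+2 = 7 ballots; Calder wins 8–7.
Penrith–Jarrow: Penrith 8–7.
Fairlea vs Calder: Fairlea, 11–4.
Fairlea vs Jarrow: Fairlea is ranked higher on 2+2+2 = 6 ballots, Jarrow on 9. Jarrow wins 9–6.
Calder vs Jarrow: Calder preferred on 4+2+2+2 = 10 ballots; Calder wins 10–5.
Each city drops at least one matchup (Penrith loses to Calder; Fairlea loses to Penrith; Calder loses to Fairlea; Jarrow loses to Penrith); the cycle Penrith → Fairlea → Calder → Penrith rules out a Condorcet winner.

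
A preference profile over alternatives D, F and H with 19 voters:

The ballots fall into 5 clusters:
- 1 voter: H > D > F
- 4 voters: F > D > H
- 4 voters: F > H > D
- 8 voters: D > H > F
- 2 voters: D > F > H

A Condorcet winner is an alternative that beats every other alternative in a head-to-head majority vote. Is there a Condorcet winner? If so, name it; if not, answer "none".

D

Head-to-head results (19 voters):
D vs F: D, 11–8.
D–H: D 14–5.
F vs H: F wins 10–9.
Only D has no losses; D is the Condorcet winner.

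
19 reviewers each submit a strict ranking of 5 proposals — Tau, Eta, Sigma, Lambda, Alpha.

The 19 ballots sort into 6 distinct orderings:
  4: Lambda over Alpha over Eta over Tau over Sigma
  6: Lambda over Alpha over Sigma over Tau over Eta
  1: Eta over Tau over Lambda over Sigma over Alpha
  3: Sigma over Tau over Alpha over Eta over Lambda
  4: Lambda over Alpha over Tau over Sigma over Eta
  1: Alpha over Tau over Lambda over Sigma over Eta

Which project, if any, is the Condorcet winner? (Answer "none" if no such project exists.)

Head-to-head results (19 reviewers):
Tau vs Eta: Tau, 14–5.
Tau vs Sigma: Tau, 10–9.
Tau vs Lambda: Lambda wins 14–5.
Tau vs Alpha: Alpha wins 15–4.
Eta vs Sigma: Sigma, 14–5.
Eta vs Lambda: Lambda, 15–4.
Eta vs Alpha: Alpha, 18–1.
Sigma–Lambda: Lambda 16–3.
Sigma vs Alpha: Alpha, 15–4.
Lambda vs Alpha: Lambda wins 15–4.
Lambda wins every pairwise contest, so Lambda is the Condorcet winner.

Lambda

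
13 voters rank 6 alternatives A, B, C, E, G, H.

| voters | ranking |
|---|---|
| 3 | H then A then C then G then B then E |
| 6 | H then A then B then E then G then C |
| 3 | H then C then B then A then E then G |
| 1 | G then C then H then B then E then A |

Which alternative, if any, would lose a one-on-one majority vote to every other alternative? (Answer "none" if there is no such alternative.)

none

Pairwise majorities:
A–B: A 9–4.
A–C: A 9–4.
A vs E: 3+6+3 = 12 for A, 1 for E — A by 12–1.
A vs G: A, 12–1.
A vs H: 0 for A, 13 for H — H by 13–0.
B vs C: 6 for B, 7 for C — C by 7–6.
B vs E: B is ranked higher on 3+6+3+1 = 13 ballots, E on 0. B wins 13–0.
B vs G: B wins 9–4.
B vs H: B preferred on 0 ballots; H wins 13–0.
C–E: C 7–6.
C vs G: G wins 7–6.
C–H: H 12–1.
E vs G: E wins 9–4.
E vs H: H wins 13–0.
G vs H: 1 to 12, H.
No alternative is winless: A beats B; B beats E; C beats B; E beats G; G beats C; H beats A. There is no Condorcet loser.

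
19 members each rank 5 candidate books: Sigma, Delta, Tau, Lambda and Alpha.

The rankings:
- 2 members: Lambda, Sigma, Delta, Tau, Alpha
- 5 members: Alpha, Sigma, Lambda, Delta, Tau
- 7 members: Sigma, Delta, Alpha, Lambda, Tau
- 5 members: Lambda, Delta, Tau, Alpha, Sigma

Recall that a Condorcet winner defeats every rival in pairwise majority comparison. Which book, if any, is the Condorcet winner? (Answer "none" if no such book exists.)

none

Pairwise majorities:
Sigma–Delta: Sigma 14–5.
Sigma vs Tau: Sigma wins 14–5.
Sigma–Lambda: Sigma 12–7.
Sigma–Alpha: Alpha 10–9.
Delta–Tau: Delta 19–0.
Delta vs Lambda: Lambda, 12–7.
Delta vs Alpha: Delta, 14–5.
Tau vs Lambda: Lambda wins 19–0.
Tau vs Alpha: Alpha wins 12–7.
Lambda–Alpha: Alpha 12–7.
Each book drops at least one matchup (Sigma loses to Alpha; Delta loses to Sigma; Tau loses to Sigma; Lambda loses to Sigma; Alpha loses to Delta); the cycle Sigma beats Delta beats Alpha beats Sigma rules out a Condorcet winner.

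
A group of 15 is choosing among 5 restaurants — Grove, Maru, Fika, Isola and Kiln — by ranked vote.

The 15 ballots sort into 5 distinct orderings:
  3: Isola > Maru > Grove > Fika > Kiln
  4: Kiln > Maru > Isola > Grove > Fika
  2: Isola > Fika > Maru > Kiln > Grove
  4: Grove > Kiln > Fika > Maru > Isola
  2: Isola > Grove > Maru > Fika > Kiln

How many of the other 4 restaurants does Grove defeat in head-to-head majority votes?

Grove against each rival (15 friends):
Grove vs Maru: Maru wins 9–6.
Grove vs Fika: Grove preferred on 3+4+4+2 = 13 ballots; Grove wins 13–2.
Grove vs Isola: Isola wins 11–4.
Grove vs Kiln: 3+4+2 = 9 for Grove, 6 for Kiln — Grove by 9–6.
Grove beats Fika, Kiln; loses to Maru, Isola — 2 pairwise wins.

2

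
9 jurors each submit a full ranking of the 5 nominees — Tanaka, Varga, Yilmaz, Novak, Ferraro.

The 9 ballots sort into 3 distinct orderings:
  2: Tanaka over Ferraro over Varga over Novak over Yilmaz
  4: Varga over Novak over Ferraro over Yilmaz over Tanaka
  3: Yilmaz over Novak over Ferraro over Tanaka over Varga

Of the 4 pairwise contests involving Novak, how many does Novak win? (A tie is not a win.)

3

Novak against each rival (9 jurors):
Novak vs Tanaka: Novak is ranked higher on 4+3 = 7 ballots, Tanaka on 2. Novak wins 7–2.
Novak vs Varga: 3 to 6, Varga.
Novak vs Yilmaz: 6 to 3, Novak.
Novak vs Ferraro: Novak wins 7–2.
Novak beats Tanaka, Yilmaz, Ferraro; loses to Varga — 3 pairwise wins.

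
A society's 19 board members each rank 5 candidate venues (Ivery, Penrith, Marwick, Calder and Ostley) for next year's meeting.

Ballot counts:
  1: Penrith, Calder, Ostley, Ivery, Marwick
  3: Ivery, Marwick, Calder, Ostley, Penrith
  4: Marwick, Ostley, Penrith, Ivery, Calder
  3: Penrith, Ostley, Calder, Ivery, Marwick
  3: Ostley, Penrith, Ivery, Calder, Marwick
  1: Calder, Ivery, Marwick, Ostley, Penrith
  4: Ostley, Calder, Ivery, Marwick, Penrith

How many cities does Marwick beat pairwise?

Marwick against each rival (19 organisers):
Marwick–Ivery: Ivery 15–4.
Marwick vs Penrith: Marwick preferred on 3+4+1+4 = 12 ballots; Marwick wins 12–7.
Marwick vs Calder: Marwick preferred on 3+4 = 7 ballots; Calder wins 12–7.
Marwick vs Ostley: 3+4+1 = 8 for Marwick, 11 for Ostley — Ostley by 11–8.
Marwick beats Penrith; loses to Ivery, Calder, Ostley — 1 pairwise win.

1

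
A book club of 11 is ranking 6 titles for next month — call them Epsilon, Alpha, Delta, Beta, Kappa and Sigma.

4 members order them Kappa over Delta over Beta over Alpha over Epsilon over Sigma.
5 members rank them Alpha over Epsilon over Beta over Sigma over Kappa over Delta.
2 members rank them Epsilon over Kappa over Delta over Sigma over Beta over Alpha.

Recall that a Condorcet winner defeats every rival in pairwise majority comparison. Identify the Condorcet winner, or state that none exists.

none

Head-to-head results (11 members):
Epsilon vs Alpha: Epsilon is ranked higher on 2 ballots, Alpha on 9. Alpha wins 9–2.
Epsilon–Delta: Epsilon 7–4.
Epsilon vs Beta: Epsilon wins 7–4.
Epsilon vs Kappa: Epsilon wins 7–4.
Epsilon vs Sigma: Epsilon wins 11–0.
Alpha vs Delta: Delta wins 6–5.
Alpha vs Beta: 5 to 6, Beta.
Alpha–Kappa: Kappa 6–5.
Alpha–Sigma: Alpha 9–2.
Delta vs Beta: Delta is ranked higher on 4+2 = 6 ballots, Beta on 5. Delta wins 6–5.
Delta vs Kappa: Delta preferred on 0 ballots; Kappa wins 11–0.
Delta vs Sigma: Delta preferred on 4+2 = 6 ballots; Delta wins 6–5.
Beta vs Kappa: Beta is ranked higher on 5 ballots, Kappa on 6. Kappa wins 6–5.
Beta vs Sigma: 4+5 = 9 for Beta, 2 for Sigma — Beta by 9–2.
Kappa–Sigma: Kappa 6–5.
Each book drops at least one matchup (Epsilon loses to Alpha; Alpha loses to Delta; Delta loses to Epsilon; Beta loses to Epsilon; Kappa loses to Epsilon; Sigma loses to Epsilon); the cycle Epsilon → Delta → Alpha → Epsilon rules out a Condorcet winner.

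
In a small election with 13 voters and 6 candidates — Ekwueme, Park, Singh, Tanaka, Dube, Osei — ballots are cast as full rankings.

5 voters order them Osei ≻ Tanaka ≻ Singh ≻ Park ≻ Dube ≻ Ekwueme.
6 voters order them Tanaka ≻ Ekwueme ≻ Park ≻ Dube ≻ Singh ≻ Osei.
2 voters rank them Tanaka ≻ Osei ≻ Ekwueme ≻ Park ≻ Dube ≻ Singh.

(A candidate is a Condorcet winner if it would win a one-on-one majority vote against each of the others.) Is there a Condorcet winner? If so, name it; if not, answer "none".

Pairwise majorities:
Ekwueme vs Park: Ekwueme, 8–5.
Ekwueme–Singh: Ekwueme 8–5.
Ekwueme–Tanaka: Tanaka 13–0.
Ekwueme vs Dube: Ekwueme, 8–5.
Ekwueme vs Osei: Osei wins 7–6.
Park–Singh: Park 8–5.
Park vs Tanaka: Tanaka wins 13–0.
Park vs Dube: Park wins 13–0.
Park vs Osei: Osei wins 7–6.
Singh–Tanaka: Tanaka 13–0.
Singh vs Dube: Dube wins 8–5.
Singh vs Osei: Osei wins 7–6.
Tanaka vs Dube: Tanaka, 13–0.
Tanaka vs Osei: Tanaka, 8–5.
Dube vs Osei: Osei wins 7–6.
Tanaka beats each of Ekwueme, Park, Singh, Dube, Osei — Tanaka is the Condorcet winner.

Tanaka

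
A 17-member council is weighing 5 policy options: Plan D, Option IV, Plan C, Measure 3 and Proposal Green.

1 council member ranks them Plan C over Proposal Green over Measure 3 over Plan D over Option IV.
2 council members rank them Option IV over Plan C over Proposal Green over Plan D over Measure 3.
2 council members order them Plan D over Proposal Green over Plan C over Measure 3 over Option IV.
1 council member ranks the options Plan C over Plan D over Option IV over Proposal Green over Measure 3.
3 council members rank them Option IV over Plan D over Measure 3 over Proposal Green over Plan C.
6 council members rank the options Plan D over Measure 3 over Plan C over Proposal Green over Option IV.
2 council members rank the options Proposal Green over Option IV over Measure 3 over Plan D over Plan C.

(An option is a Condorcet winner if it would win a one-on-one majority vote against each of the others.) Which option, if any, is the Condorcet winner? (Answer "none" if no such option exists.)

Plan D

Pairwise majorities:
Plan D–Option IV: Plan D 10–7.
Plan D vs Plan C: Plan D, 13–4.
Plan D vs Measure 3: Plan D wins 14–3.
Plan D vs Proposal Green: Plan D wins 12–5.
Option IV vs Plan C: Plan C wins 10–7.
Option IV vs Measure 3: Measure 3, 9–8.
Option IV vs Proposal Green: Proposal Green wins 11–6.
Plan C vs Measure 3: Measure 3 wins 11–6.
Plan C vs Proposal Green: Plan C, 10–7.
Measure 3 vs Proposal Green: Measure 3 wins 9–8.
Plan D defeats every rival head-to-head and is the Condorcet winner.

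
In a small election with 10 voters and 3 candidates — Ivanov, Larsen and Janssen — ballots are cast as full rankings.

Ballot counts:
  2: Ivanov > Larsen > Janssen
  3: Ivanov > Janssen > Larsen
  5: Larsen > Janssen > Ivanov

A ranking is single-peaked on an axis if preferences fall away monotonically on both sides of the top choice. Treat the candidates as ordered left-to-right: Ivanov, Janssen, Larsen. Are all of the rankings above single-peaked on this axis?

no

Axis positions: Ivanov=1, Janssen=2, Larsen=3.
Cluster 1: ranking walks positions 1-3-2; Larsen is ranked above Janssen even though Janssen lies between Larsen and the peak Ivanov on the axis — preferences dip and rise again. Not single-peaked.
Cluster 2 (peak Ivanov at position 1): ranking walks positions 1-2-3, expanding outward from the peak — single-peaked.
Cluster 3 (peak Larsen at position 3): ranking walks positions 3-2-1, expanding outward from the peak — single-peaked.
Cluster 1 violates single-peakedness, so the profile is not single-peaked on this axis.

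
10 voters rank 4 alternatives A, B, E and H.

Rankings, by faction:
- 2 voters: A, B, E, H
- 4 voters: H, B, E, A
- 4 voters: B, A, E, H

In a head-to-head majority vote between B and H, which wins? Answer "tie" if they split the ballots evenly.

Ballots ranking B above H: 2 + 4 = 6.
Ballots ranking H above B: 10 − 6 = 4.
B wins the head-to-head 6–4.

B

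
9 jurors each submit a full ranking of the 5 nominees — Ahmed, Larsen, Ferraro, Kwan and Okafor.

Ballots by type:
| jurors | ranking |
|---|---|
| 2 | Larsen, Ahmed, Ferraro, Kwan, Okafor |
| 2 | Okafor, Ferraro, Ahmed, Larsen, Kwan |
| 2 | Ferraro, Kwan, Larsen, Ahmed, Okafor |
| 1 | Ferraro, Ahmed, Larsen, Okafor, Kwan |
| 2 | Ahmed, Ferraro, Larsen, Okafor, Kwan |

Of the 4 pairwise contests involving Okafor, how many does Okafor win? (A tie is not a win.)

Okafor against each rival (9 jurors):
Okafor vs Ahmed: 2 to 7, Ahmed.
Okafor vs Larsen: 2 for Okafor, 7 for Larsen — Larsen by 7–2.
Okafor vs Ferraro: Okafor preferred on 2 ballots; Ferraro wins 7–2.
Okafor vs Kwan: Okafor is ranked higher on 2+1+2 = 5 ballots, Kwan on 4. Okafor wins 5–4.
Okafor beats Kwan; loses to Ahmed, Larsen, Ferraro — 1 pairwise win.

1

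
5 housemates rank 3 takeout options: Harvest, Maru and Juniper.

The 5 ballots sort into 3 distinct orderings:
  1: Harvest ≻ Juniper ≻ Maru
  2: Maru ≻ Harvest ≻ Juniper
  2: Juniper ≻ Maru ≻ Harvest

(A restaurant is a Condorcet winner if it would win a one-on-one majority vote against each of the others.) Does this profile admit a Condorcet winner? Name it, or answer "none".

Pairwise majorities:
Harvest vs Maru: 1 to 4, Maru.
Harvest vs Juniper: 1+2 = 3 for Harvest, 2 for Juniper — Harvest by 3–2.
Maru vs Juniper: 2 to 3, Juniper.
No restaurant is unbeaten: Harvest loses to Maru; Maru loses to Juniper; Juniper loses to Harvest. In particular Harvest > Juniper > Maru > Harvest is a majority cycle — no Condorcet winner exists.

none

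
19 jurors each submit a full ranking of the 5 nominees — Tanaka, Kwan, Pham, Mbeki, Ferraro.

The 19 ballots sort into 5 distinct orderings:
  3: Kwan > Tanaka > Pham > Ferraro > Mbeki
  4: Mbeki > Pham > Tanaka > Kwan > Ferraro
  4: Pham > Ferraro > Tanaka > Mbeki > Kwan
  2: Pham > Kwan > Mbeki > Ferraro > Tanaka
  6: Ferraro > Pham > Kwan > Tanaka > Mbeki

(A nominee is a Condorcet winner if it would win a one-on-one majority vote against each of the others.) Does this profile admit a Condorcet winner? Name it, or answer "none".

Head-to-head results (19 jurors):
Tanaka vs Kwan: Kwan, 11–8.
Tanaka vs Pham: Pham wins 16–3.
Tanaka vs Mbeki: Tanaka wins 13–6.
Tanaka vs Ferraro: Ferraro wins 12–7.
Kwan vs Pham: Pham, 16–3.
Kwan–Mbeki: Kwan 11–8.
Kwan–Ferraro: Ferraro 10–9.
Pham–Mbeki: Pham 15–4.
Pham vs Ferraro: Pham, 13–6.
Mbeki–Ferraro: Ferraro 13–6.
Only Pham has no losses; Pham is the Condorcet winner.

Pham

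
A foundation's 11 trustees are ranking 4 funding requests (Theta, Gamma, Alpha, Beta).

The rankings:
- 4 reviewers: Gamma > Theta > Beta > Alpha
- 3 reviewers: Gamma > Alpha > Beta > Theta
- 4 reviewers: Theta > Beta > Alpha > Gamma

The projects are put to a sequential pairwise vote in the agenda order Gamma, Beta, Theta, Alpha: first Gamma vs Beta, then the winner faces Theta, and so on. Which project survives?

Gamma

Round 1: Gamma vs Beta — 7–4, Gamma advances.
Round 2: Gamma vs Theta — 7–4, Gamma advances.
Round 3: Gamma vs Alpha — 7–4, Gamma advances.
The agenda winner is Gamma.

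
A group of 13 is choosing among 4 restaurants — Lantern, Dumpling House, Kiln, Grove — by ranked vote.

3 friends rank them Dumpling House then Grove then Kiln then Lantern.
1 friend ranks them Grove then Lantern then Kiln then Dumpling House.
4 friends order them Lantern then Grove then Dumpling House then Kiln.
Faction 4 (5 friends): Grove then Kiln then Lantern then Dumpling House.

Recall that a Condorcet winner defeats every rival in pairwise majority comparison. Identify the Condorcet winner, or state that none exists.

Pairwise majorities:
Lantern vs Dumpling House: Lantern wins 10–3.
Lantern–Kiln: Kiln 8–5.
Lantern vs Grove: Grove wins 9–4.
Dumpling House vs Kiln: Dumpling House wins 7–6.
Dumpling House vs Grove: Grove, 10–3.
Kiln–Grove: Grove 13–0.
Grove beats each of Lantern, Dumpling House, Kiln — Grove is the Condorcet winner.

Grove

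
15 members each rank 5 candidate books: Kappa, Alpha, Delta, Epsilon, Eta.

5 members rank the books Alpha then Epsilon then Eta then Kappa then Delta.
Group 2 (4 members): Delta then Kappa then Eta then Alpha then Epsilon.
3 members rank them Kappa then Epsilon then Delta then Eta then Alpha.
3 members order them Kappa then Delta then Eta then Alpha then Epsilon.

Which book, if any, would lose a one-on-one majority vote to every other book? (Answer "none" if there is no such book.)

none

Head-to-head results (15 members):
Kappa vs Alpha: Kappa wins 10–5.
Kappa vs Delta: 11 to 4, Kappa.
Kappa vs Epsilon: Kappa, 10–5.
Kappa vs Eta: Kappa wins 10–5.
Alpha vs Delta: Delta, 10–5.
Alpha vs Epsilon: Alpha wins 12–3.
Alpha vs Eta: 5 to 10, Eta.
Delta vs Epsilon: Epsilon, 8–7.
Delta–Eta: Delta 10–5.
Epsilon vs Eta: 8 to 7, Epsilon.
Each book has at least one pairwise win (Kappa beats Alpha; Alpha beats Epsilon; Delta beats Alpha; Epsilon beats Delta; Eta beats Alpha) — no Condorcet loser.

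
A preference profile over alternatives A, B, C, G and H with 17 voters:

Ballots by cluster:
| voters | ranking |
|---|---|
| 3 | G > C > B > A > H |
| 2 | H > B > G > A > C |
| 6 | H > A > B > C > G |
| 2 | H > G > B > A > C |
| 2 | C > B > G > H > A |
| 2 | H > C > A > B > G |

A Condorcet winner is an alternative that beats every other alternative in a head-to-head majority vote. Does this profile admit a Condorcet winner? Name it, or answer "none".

H

Head-to-head results (17 voters):
A vs B: 8 to 9, B.
A vs C: 10 to 7, A.
A vs G: A preferred on 6+2 = 8 ballots; G wins 9–8.
A vs H: A is ranked higher on 3 ballots, H on 14. H wins 14–3.
B vs C: 2+6+2 = 10 for B, 7 for C — B by 10–7.
B vs G: B preferred on 2+6+2+2 = 12 ballots; B wins 12–5.
B vs H: 5 to 12, H.
C vs G: 10 to 7, C.
C vs H: 3+2 = 5 for C, 12 for H — H by 12–5.
G vs H: G preferred on 3+2 = 5 ballots; H wins 12–5.
H beats each of A, B, C, G — H is the Condorcet winner.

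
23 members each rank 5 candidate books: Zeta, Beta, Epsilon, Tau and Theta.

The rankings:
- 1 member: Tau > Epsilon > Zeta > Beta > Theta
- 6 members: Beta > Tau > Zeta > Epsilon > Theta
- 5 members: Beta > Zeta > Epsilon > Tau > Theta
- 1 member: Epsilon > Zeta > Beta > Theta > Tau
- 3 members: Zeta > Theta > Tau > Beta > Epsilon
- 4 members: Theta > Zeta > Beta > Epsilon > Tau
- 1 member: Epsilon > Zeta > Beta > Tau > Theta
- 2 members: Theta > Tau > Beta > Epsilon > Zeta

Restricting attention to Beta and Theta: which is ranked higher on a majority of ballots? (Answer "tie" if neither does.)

Beta

Ballots ranking Beta above Theta: 1 + 6 + 5 + 1 + 1 = 14.
Ballots ranking Theta above Beta: 23 − 14 = 9.
Beta wins the head-to-head 14–9.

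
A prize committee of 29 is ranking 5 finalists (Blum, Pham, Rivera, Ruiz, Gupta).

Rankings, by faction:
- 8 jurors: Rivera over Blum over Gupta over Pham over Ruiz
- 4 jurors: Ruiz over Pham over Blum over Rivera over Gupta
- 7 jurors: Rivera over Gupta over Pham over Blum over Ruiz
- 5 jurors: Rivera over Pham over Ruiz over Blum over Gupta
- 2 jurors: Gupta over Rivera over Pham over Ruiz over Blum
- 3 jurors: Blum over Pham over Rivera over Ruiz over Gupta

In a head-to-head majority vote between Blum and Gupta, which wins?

Blum

Ballots ranking Blum above Gupta: 8 + 4 + 5 + 3 = 20.
Ballots ranking Gupta above Blum: 29 − 20 = 9.
Blum wins the head-to-head 20–9.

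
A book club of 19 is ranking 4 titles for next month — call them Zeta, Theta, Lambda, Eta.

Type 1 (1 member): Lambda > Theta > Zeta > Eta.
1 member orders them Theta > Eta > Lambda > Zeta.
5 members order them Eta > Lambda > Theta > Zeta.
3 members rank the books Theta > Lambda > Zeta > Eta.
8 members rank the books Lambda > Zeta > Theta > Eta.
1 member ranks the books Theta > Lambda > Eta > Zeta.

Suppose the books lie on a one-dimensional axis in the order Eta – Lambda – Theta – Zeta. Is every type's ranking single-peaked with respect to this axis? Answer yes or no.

no

Axis positions: Eta=1, Lambda=2, Theta=3, Zeta=4.
Type 1 (peak Lambda at position 2): ranking walks positions 2-3-4-1, expanding outward from the peak — single-peaked.
Type 2: ranking walks positions 3-1-2-4; Eta is ranked above Lambda even though Lambda lies between Eta and the peak Theta on the axis — preferences dip and rise again. Not single-peaked.
Type 3 (peak Eta at position 1): ranking walks positions 1-2-3-4, expanding outward from the peak — single-peaked.
Type 4 (peak Theta at position 3): ranking walks positions 3-2-4-1, expanding outward from the peak — single-peaked.
Type 5: ranking walks positions 2-4-3-1; Zeta is ranked above Theta even though Theta lies between Zeta and the peak Lambda on the axis — preferences dip and rise again. Not single-peaked.
Type 6 (peak Theta at position 3): ranking walks positions 3-2-1-4, expanding outward from the peak — single-peaked.
Type 2 violates single-peakedness, so the profile is not single-peaked on this axis.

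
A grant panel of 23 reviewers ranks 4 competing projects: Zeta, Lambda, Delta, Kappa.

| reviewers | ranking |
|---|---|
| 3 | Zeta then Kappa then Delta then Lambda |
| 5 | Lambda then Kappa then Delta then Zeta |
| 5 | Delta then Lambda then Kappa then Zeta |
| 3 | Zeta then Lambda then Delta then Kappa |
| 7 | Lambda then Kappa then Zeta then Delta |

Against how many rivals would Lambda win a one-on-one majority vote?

3

Lambda against each rival (23 reviewers):
Lambda–Zeta: Lambda 17–6.
Lambda vs Delta: Lambda wins 15–8.
Lambda vs Kappa: Lambda wins 20–3.
Lambda beats Zeta, Delta, Kappa — 3 pairwise wins.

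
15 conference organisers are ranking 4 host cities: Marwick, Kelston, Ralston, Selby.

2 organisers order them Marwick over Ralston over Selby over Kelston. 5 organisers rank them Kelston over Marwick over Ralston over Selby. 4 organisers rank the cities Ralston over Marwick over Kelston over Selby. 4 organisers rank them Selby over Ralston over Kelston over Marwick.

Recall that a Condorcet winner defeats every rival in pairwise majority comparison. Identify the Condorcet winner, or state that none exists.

Head-to-head results (15 organisers):
Marwick vs Kelston: Marwick is ranked higher on 2+4 = 6 ballots, Kelston on 9. Kelston wins 9–6.
Marwick vs Ralston: 2+5 = 7 for Marwick, 8 for Ralston — Ralston by 8–7.
Marwick vs Selby: Marwick wins 11–4.
Kelston vs Ralston: Kelston is ranked higher on 5 ballots, Ralston on 10. Ralston wins 10–5.
Kelston vs Selby: Kelston preferred on 5+4 = 9 ballots; Kelston wins 9–6.
Ralston vs Selby: Ralston wins 11–4.
Ralston wins every pairwise contest, so Ralston is the Condorcet winner.

Ralston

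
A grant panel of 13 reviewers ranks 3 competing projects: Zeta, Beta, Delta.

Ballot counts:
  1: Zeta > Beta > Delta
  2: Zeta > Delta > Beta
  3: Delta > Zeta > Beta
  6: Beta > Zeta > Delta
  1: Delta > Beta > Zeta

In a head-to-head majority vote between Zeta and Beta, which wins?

Beta

Ballots ranking Zeta above Beta: 1 + 2 + 3 = 6.
Ballots ranking Beta above Zeta: 13 − 6 = 7.
Beta wins the head-to-head 7–6.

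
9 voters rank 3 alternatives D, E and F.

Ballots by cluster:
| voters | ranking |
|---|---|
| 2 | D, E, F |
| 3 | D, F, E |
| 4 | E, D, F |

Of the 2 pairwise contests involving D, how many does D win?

2

D against each rival (9 voters):
D vs E: D preferred on 2+3 = 5 ballots; D wins 5–4.
D vs F: D preferred on 2+3+4 = 9 ballots; D wins 9–0.
D beats E, F — 2 pairwise wins.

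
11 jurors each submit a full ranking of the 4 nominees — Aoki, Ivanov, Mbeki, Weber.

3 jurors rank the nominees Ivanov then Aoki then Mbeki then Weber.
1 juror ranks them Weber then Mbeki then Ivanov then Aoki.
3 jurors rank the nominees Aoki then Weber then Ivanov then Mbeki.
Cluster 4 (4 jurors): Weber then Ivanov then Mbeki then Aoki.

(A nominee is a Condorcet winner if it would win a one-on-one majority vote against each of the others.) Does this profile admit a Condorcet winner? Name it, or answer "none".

none

Head-to-head results (11 jurors):
Aoki vs Ivanov: Aoki preferred on 3 ballots; Ivanov wins 8–3.
Aoki vs Mbeki: Aoki wins 6–5.
Aoki vs Weber: 3+3 = 6 for Aoki, 5 for Weber — Aoki by 6–5.
Ivanov vs Mbeki: 3+3+4 = 10 for Ivanov, 1 for Mbeki — Ivanov by 10–1.
Ivanov vs Weber: Ivanov is ranked higher on 3 ballots, Weber on 8. Weber wins 8–3.
Mbeki–Weber: Weber 8–3.
Every nominee loses at least once (Aoki loses to Ivanov; Ivanov loses to Weber; Mbeki loses to Aoki; Weber loses to Aoki). The majority relation contains the cycle Aoki → Weber → Ivanov → Aoki, so there is no Condorcet winner.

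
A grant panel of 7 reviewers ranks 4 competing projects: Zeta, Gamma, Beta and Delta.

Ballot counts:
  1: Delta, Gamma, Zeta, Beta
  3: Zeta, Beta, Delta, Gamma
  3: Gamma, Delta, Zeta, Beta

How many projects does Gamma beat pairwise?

Gamma against each rival (7 reviewers):
Gamma–Zeta: Gamma 4–3.
Gamma vs Beta: 4 to 3, Gamma.
Gamma vs Delta: Gamma preferred on 3 ballots; Delta wins 4–3.
Gamma beats Zeta, Beta; loses to Delta — 2 pairwise wins.

2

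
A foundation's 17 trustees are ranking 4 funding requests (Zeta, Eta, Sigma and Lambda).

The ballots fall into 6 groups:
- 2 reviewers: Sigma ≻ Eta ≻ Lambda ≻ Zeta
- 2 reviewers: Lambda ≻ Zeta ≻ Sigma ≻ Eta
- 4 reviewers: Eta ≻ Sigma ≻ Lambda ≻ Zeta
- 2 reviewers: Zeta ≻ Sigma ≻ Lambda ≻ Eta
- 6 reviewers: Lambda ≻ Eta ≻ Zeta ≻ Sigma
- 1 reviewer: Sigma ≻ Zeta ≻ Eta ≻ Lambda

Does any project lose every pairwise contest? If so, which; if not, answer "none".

Head-to-head results (17 reviewers):
Zeta vs Eta: 2+2+1 = 5 for Zeta, 12 for Eta — Eta by 12–5.
Zeta vs Sigma: 10 to 7, Zeta.
Zeta vs Lambda: Zeta is ranked higher on 2+1 = 3 ballots, Lambda on 14. Lambda wins 14–3.
Eta vs Sigma: Eta, 10–7.
Eta vs Lambda: Lambda wins 10–7.
Sigma vs Lambda: Sigma wins 9–8.
No project is winless: Zeta beats Sigma; Eta beats Zeta; Sigma beats Lambda; Lambda beats Zeta. There is no Condorcet loser.

none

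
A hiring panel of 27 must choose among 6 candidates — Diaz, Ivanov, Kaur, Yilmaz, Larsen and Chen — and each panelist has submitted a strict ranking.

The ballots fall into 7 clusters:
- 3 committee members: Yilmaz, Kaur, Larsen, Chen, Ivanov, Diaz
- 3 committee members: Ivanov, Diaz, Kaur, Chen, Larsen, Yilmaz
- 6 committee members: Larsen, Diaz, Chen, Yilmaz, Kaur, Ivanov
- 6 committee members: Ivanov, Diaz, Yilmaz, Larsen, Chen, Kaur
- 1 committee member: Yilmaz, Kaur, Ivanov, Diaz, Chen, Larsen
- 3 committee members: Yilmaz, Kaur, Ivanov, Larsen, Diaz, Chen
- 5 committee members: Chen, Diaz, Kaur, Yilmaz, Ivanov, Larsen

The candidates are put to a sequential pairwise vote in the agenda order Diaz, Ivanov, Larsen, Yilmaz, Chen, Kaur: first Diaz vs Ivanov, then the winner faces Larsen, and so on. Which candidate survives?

Chen

Round 1: Diaz vs Ivanov — 11–16, Ivanov advances.
Round 2: Ivanov vs Larsen — 18–9, Ivanov advances.
Round 3: Ivanov vs Yilmaz — 9–18, Yilmaz advances.
Round 4: Yilmaz vs Chen — 13–14, Chen advances.
Round 5: Chen vs Kaur — 17–10, Chen advances.
The agenda winner is Chen.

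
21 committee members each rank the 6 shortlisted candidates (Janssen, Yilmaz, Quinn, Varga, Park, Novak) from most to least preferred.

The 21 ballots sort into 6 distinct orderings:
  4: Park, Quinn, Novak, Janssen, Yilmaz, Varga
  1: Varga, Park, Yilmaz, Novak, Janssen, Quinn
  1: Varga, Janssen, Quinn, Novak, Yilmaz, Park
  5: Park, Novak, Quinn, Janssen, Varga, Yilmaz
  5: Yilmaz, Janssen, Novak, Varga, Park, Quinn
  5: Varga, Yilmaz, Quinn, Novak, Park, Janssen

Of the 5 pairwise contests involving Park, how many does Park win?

Park against each rival (21 committee members):
Park vs Janssen: Park is ranked higher on 4+1+5+5 = 15 ballots, Janssen on 6. Park wins 15–6.
Park vs Yilmaz: Yilmaz wins 11–10.
Park vs Quinn: 4+1+5+5 = 15 for Park, 6 for Quinn — Park by 15–6.
Park vs Varga: 4+5 = 9 for Park, 12 for Varga — Varga by 12–9.
Park–Novak: Novak 11–10.
Park beats Janssen, Quinn; loses to Yilmaz, Varga, Novak — 2 pairwise wins.

2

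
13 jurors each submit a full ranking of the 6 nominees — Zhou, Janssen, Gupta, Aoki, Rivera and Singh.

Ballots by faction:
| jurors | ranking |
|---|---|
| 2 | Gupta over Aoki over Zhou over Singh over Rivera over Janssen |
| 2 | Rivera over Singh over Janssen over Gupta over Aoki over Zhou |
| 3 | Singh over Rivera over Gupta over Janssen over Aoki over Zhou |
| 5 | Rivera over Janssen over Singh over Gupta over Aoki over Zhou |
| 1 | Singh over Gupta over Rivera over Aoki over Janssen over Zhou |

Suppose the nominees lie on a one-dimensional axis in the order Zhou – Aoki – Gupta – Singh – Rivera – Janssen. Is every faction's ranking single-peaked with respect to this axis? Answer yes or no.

yes

Axis positions: Zhou=1, Aoki=2, Gupta=3, Singh=4, Rivera=5, Janssen=6.
Faction 1 (peak Gupta at position 3): ranking walks positions 3-2-1-4-5-6, expanding outward from the peak — single-peaked.
Faction 2 (peak Rivera at position 5): ranking walks positions 5-4-6-3-2-1, expanding outward from the peak — single-peaked.
Faction 3 (peak Singh at position 4): ranking walks positions 4-5-3-6-2-1, expanding outward from the peak — single-peaked.
Faction 4 (peak Rivera at position 5): ranking walks positions 5-6-4-3-2-1, expanding outward from the peak — single-peaked.
Faction 5 (peak Singh at position 4): ranking walks positions 4-3-5-2-6-1, expanding outward from the peak — single-peaked.
Every ranking is single-peaked on this axis.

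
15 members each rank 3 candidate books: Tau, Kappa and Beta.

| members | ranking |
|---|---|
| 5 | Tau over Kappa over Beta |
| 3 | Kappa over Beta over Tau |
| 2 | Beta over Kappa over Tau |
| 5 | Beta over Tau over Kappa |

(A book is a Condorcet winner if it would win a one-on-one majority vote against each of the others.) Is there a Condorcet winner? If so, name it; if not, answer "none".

Check each pair by majority over 15 ballots:
Tau–Kappa: Tau 10–5.
Tau vs Beta: Beta wins 10–5.
Kappa–Beta: Kappa 8–7.
No book is unbeaten: Tau loses to Beta; Kappa loses to Tau; Beta loses to Kappa. In particular Tau > Kappa > Beta > Tau is a majority cycle — no Condorcet winner exists.

none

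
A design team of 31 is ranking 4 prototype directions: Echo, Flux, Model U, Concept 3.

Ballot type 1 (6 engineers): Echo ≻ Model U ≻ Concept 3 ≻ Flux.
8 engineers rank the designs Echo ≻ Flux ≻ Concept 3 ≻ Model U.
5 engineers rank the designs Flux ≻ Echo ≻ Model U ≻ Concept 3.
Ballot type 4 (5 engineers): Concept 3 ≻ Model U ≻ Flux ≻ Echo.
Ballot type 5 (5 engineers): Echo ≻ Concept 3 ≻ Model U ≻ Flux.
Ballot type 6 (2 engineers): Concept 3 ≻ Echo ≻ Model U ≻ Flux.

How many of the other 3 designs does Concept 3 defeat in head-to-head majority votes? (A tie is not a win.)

Concept 3 against each rival (31 engineers):
Concept 3 vs Echo: 5+2 = 7 for Concept 3, 24 for Echo — Echo by 24–7.
Concept 3 vs Flux: Concept 3 preferred on 6+5+5+2 = 18 ballots; Concept 3 wins 18–13.
Concept 3–Model U: Concept 3 20–11.
Concept 3 beats Flux, Model U; loses to Echo — 2 pairwise wins.

2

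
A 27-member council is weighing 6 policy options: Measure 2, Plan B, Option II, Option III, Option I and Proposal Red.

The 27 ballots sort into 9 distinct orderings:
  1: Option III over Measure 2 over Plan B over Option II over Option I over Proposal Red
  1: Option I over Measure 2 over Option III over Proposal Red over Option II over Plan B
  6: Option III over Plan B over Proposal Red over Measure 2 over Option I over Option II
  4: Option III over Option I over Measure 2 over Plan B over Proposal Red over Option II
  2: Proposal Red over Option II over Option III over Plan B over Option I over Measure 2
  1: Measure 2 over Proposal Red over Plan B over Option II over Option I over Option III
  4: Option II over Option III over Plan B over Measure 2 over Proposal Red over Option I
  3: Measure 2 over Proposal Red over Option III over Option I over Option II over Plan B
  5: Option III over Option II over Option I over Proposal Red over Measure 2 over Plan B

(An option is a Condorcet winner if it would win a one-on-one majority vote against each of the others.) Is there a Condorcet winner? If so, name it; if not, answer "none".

Head-to-head results (27 council members):
Measure 2–Plan B: Measure 2 15–12.
Measure 2–Option II: Measure 2 16–11.
Measure 2–Option III: Option III 22–5.
Measure 2 vs Option I: Measure 2, 15–12.
Measure 2 vs Proposal Red: Measure 2, 14–13.
Plan B vs Option II: Option II, 15–12.
Plan B vs Option III: Option III wins 26–1.
Plan B–Option I: Plan B 14–13.
Plan B vs Proposal Red: Plan B, 15–12.
Option II–Option III: Option III 20–7.
Option II vs Option I: Option I wins 14–13.
Option II vs Proposal Red: Proposal Red, 17–10.
Option III vs Option I: Option III wins 25–2.
Option III–Proposal Red: Option III 21–6.
Option I–Proposal Red: Proposal Red 16–11.
Only Option III has no losses; Option III is the Condorcet winner.

Option III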